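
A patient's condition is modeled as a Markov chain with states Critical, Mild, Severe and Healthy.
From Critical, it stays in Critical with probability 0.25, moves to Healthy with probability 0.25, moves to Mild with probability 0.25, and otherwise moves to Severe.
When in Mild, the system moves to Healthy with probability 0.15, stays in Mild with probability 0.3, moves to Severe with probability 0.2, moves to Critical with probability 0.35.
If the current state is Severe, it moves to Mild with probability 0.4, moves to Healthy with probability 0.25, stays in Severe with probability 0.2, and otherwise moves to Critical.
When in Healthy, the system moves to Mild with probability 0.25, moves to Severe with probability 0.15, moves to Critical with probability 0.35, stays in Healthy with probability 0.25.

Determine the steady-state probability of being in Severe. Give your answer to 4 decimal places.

0.2030

Let the stationary distribution be π with π = πP and π_1 + π_2 + π_3 + π_4 = 1.
π_1 = 0.25·π_1 + 0.35·π_2 + 0.15·π_3 + 0.35·π_4
π_2 = 0.25·π_1 + 0.3·π_2 + 0.4·π_3 + 0.25·π_4
π_3 = 0.25·π_1 + 0.2·π_2 + 0.2·π_3 + 0.15·π_4
Solving with the normalization constraint gives π = (0.2813, 0.2952, 0.2030, 0.2205).
So the stationary probability of Severe is 0.2030.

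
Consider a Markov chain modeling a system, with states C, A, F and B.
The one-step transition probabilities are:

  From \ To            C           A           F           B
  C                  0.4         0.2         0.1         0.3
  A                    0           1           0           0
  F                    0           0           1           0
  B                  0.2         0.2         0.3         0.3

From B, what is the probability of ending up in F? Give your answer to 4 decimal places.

Let h(s) be the probability of absorption at F starting from transient state s. Then h(F) = 1 and h(A) = 0. By first-step analysis:
h(C) = 0.4·h(C) + 0.2·0 + 0.1·1 + 0.3·h(B)
h(B) = 0.2·h(C) + 0.2·0 + 0.3·1 + 0.3·h(B)
Solving: h(C) = 0.4444, h(B) = 0.5556.
Starting from B, the probability is 0.5556.

0.5556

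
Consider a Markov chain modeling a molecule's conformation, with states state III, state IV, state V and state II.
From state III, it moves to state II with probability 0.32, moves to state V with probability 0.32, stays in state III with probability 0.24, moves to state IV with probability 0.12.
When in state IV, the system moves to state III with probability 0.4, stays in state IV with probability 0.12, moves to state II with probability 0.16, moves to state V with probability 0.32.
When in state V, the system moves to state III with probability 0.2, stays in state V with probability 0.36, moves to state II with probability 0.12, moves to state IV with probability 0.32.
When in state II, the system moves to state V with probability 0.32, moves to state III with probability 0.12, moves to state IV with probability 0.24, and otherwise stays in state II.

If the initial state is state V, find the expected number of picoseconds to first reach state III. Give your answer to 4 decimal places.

Let t(s) be the expected number of picoseconds to first reach state III from state s, with t(state III) = 0. Conditioning on the first picosecond:
t(state IV) = 1 + 0.12·t(state IV) + 0.32·t(state V) + 0.16·t(state II)
t(state V) = 1 + 0.32·t(state IV) + 0.36·t(state V) + 0.12·t(state II)
t(state II) = 1 + 0.24·t(state IV) + 0.32·t(state V) + 0.32·t(state II)
Solving: t(state IV) = 3.5156, t(state V) = 4.1992, t(state II) = 4.6875.
Expected picoseconds from state V to state III: 4.1992.

4.1992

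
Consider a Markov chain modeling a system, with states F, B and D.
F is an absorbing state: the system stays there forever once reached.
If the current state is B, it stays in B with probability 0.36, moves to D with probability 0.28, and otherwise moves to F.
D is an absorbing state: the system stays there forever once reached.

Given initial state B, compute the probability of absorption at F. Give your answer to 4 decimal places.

Let h(s) be the probability of absorption at F starting from transient state s. Then h(F) = 1 and h(D) = 0. By first-step analysis:
h(B) = 0.36·1 + 0.36·h(B) + 0.28·0
Solving: h(B) = 0.5625.
Starting from B, the probability is 0.5625.

0.5625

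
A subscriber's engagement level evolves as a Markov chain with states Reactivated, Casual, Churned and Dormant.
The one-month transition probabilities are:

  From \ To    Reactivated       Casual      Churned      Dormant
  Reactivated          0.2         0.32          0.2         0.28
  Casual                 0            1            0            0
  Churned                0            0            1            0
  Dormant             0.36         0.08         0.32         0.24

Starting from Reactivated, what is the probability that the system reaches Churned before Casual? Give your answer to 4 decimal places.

Let h(s) be the probability of absorption at Churned starting from transient state s. Then h(Churned) = 1 and h(Casual) = 0. By first-step analysis:
h(Reactivated) = 0.2·h(Reactivated) + 0.32·0 + 0.2·1 + 0.28·h(Dormant)
h(Dormant) = 0.36·h(Reactivated) + 0.08·0 + 0.32·1 + 0.24·h(Dormant)
Solving: h(Reactivated) = 0.4763, h(Dormant) = 0.6467.
Starting from Reactivated, the probability is 0.4763.

0.4763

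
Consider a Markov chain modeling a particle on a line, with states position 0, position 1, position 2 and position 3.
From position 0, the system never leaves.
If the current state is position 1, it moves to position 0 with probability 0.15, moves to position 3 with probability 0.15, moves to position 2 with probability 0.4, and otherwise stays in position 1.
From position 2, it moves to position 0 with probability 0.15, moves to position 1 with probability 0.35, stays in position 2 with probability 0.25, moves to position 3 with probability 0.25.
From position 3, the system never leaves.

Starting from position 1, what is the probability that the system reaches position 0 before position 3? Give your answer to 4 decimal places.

0.4481

Let h(s) be the probability of absorption at position 0 starting from transient state s. Then h(position 0) = 1 and h(position 3) = 0. By first-step analysis:
h(position 1) = 0.15·1 + 0.3·h(position 1) + 0.4·h(position 2) + 0.15·0
h(position 2) = 0.15·1 + 0.35·h(position 1) + 0.25·h(position 2) + 0.25·0
Solving: h(position 1) = 0.4481, h(position 2) = 0.4091.
Starting from position 1, the probability is 0.4481.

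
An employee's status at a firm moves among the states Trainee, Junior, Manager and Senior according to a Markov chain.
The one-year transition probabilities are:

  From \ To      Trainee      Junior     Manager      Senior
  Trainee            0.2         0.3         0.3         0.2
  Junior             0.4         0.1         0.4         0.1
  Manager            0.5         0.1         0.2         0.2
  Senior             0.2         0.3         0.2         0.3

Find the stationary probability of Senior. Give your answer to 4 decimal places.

Let the stationary distribution be π with π = πP and π_1 + π_2 + π_3 + π_4 = 1.
π_1 = 0.2·π_1 + 0.4·π_2 + 0.5·π_3 + 0.2·π_4
π_2 = 0.3·π_1 + 0.1·π_2 + 0.1·π_3 + 0.3·π_4
π_3 = 0.3·π_1 + 0.4·π_2 + 0.2·π_3 + 0.2·π_4
Solving with the normalization constraint gives π = (0.3228, 0.2045, 0.2732, 0.1995).
So the stationary probability of Senior is 0.1995.

0.1995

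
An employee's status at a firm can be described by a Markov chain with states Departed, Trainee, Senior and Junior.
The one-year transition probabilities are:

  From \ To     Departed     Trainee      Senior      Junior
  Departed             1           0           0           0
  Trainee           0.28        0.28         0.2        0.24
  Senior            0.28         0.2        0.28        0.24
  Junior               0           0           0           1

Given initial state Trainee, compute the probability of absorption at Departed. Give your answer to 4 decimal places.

Let h(s) be the probability of absorption at Departed starting from transient state s. Then h(Departed) = 1 and h(Junior) = 0. By first-step analysis:
h(Trainee) = 0.28·1 + 0.28·h(Trainee) + 0.2·h(Senior) + 0.24·0
h(Senior) = 0.28·1 + 0.2·h(Trainee) + 0.28·h(Senior) + 0.24·0
Solving: h(Trainee) = 0.5385, h(Senior) = 0.5385.
Starting from Trainee, the probability is 0.5385.

0.5385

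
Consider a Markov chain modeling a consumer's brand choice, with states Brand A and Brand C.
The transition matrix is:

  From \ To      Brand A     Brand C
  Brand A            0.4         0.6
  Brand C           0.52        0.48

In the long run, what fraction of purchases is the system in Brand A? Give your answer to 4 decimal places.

Let the stationary distribution be π with π = πP and π_1 + π_2 = 1.
π_1 = 0.4·π_1 + 0.52·π_2
Solving with the normalization constraint gives π = (0.4643, 0.5357).
So the stationary probability of Brand A is 0.4643.

0.4643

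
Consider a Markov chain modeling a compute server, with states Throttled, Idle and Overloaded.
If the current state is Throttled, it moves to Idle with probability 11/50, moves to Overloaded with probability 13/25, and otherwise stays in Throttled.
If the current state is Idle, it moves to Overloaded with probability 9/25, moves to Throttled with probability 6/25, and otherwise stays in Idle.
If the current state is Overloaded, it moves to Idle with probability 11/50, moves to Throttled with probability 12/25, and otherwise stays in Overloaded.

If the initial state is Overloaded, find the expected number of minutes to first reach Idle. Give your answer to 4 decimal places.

Let t(s) be the expected number of minutes to first reach Idle from state s, with t(Idle) = 0. Conditioning on the first minute:
t(Throttled) = 1 + 0.26·t(Throttled) + 0.52·t(Overloaded)
t(Overloaded) = 1 + 0.48·t(Throttled) + 0.3·t(Overloaded)
Solving: t(Throttled) = 4.5455, t(Overloaded) = 4.5455.
Expected minutes from Overloaded to Idle: 4.5455.

4.5455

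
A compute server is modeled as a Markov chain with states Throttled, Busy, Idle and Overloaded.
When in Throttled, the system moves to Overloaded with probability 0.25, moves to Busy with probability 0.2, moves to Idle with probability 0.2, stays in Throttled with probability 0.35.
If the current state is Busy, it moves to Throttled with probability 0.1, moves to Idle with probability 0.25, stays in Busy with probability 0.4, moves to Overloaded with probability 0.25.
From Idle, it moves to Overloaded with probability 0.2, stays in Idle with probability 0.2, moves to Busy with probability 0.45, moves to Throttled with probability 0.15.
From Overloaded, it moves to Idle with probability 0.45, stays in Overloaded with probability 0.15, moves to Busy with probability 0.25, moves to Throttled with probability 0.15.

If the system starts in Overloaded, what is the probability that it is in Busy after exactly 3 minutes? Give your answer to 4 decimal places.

Propagate the distribution vector 3 minutes from Overloaded.
After 0 minutes: (0.0000, 0.0000, 0.0000, 1.0000)
After 1 minute: (0.1500, 0.2500, 0.4500, 0.1500)
After 2 minutes: (0.1675, 0.3700, 0.2500, 0.2125)
After 3 minutes: (0.1650, 0.3471, 0.2716, 0.2163)
P(in Busy after 3 minutes) = 0.3471

0.3471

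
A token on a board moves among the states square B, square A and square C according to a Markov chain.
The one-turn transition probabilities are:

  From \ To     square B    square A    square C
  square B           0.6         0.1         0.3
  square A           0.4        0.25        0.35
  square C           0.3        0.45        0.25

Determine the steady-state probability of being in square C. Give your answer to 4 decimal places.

0.2971

Let the stationary distribution be π with π = πP and π_1 + π_2 + π_3 = 1.
π_1 = 0.6·π_1 + 0.4·π_2 + 0.3·π_3
π_2 = 0.1·π_1 + 0.25·π_2 + 0.45·π_3
Solving with the normalization constraint gives π = (0.4629, 0.2400, 0.2971).
So the stationary probability of square C is 0.2971.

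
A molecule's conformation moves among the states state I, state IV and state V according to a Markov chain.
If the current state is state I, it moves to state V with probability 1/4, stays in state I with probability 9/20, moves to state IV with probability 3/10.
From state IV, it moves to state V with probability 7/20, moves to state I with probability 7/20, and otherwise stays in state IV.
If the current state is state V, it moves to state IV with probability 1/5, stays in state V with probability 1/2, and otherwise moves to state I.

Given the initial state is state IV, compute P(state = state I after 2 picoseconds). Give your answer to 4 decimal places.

Sum over the intermediate state after 1 picosecond:
P = P(state IV→state I)·P(state I→state I) + P(state IV→state IV)·P(state IV→state I) + P(state IV→state V)·P(state V→state I)
  = 0.35×0.45 + 0.3×0.35 + 0.35×0.3
  = 0.1575 + 0.1050 + 0.1050 = 0.3675

0.3675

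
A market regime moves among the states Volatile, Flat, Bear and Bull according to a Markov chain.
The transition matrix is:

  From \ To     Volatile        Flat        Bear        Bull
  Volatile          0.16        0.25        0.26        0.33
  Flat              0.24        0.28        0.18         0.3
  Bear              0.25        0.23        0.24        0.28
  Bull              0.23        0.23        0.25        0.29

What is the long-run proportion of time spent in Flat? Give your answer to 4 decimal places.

Let the stationary distribution be π with π = πP and π_1 + π_2 + π_3 + π_4 = 1.
π_1 = 0.16·π_1 + 0.24·π_2 + 0.25·π_3 + 0.23·π_4
π_2 = 0.25·π_1 + 0.28·π_2 + 0.23·π_3 + 0.23·π_4
π_3 = 0.26·π_1 + 0.18·π_2 + 0.24·π_3 + 0.25·π_4
Solving with the normalization constraint gives π = (0.2216, 0.2468, 0.2326, 0.2990).
So the stationary probability of Flat is 0.2468.

0.2468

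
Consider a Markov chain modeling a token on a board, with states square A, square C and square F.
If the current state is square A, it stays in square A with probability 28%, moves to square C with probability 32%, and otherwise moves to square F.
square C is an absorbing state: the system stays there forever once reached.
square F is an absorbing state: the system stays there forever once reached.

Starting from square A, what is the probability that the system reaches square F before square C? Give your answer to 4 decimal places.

0.5556

Let h(s) be the probability of absorption at square F starting from transient state s. Then h(square F) = 1 and h(square C) = 0. By first-step analysis:
h(square A) = 0.28·h(square A) + 0.32·0 + 0.4·1
Solving: h(square A) = 0.5556.
Starting from square A, the probability is 0.5556.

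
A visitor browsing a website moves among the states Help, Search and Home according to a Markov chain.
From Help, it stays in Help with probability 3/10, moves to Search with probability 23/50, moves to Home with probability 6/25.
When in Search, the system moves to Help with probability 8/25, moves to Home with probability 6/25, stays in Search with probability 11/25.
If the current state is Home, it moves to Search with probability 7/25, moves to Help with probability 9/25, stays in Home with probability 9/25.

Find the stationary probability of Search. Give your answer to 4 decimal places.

0.4029

Let the stationary distribution be π with π = πP and π_1 + π_2 + π_3 = 1.
π_1 = 0.3·π_1 + 0.32·π_2 + 0.36·π_3
π_2 = 0.46·π_1 + 0.44·π_2 + 0.28·π_3
Solving with the normalization constraint gives π = (0.3244, 0.4029, 0.2727).
So the stationary probability of Search is 0.4029.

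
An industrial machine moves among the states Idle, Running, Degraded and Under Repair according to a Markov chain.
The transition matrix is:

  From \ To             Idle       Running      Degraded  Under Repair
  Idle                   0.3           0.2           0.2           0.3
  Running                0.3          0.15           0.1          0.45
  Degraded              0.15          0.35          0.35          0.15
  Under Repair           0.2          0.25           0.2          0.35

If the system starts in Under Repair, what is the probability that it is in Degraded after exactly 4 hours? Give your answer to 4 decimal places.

Propagate the distribution vector 4 hours from Under Repair.
After 0 hours: (0.0000, 0.0000, 0.0000, 1.0000)
After 1 hour: (0.2000, 0.2500, 0.2000, 0.3500)
After 2 hours: (0.2350, 0.2350, 0.2050, 0.3250)
After 3 hours: (0.2368, 0.2353, 0.2073, 0.3208)
After 4 hours: (0.2368, 0.2354, 0.2076, 0.3202)
P(in Degraded after 4 hours) = 0.2076

0.2076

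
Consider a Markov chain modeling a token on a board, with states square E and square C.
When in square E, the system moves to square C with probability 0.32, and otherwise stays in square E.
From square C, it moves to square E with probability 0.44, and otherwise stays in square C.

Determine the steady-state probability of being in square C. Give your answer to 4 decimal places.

0.4211

Let the stationary distribution be π with π = πP and π_1 + π_2 = 1.
π_1 = 0.68·π_1 + 0.44·π_2
Solving with the normalization constraint gives π = (0.5789, 0.4211).
So the stationary probability of square C is 0.4211.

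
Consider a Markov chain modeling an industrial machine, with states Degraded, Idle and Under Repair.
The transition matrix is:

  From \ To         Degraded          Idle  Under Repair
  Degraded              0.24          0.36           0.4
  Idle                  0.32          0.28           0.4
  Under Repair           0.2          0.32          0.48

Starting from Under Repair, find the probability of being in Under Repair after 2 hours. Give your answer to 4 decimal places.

0.4384

Sum over the intermediate state after 1 hour:
P = P(Under Repair→Degraded)·P(Degraded→Under Repair) + P(Under Repair→Idle)·P(Idle→Under Repair) + P(Under Repair→Under Repair)·P(Under Repair→Under Repair)
  = 0.2×0.4 + 0.32×0.4 + 0.48×0.48
  = 0.0800 + 0.1280 + 0.2304 = 0.4384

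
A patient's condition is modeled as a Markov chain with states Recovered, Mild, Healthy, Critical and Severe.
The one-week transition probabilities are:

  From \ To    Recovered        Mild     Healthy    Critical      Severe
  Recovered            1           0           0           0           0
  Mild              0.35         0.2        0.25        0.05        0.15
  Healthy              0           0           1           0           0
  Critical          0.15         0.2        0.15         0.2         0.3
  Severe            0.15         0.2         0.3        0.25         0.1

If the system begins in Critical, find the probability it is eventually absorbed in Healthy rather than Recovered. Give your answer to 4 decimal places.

Let h(s) be the probability of absorption at Healthy starting from transient state s. Then h(Healthy) = 1 and h(Recovered) = 0. By first-step analysis:
h(Mild) = 0.35·0 + 0.2·h(Mild) + 0.25·1 + 0.05·h(Critical) + 0.15·h(Severe)
h(Critical) = 0.15·0 + 0.2·h(Mild) + 0.15·1 + 0.2·h(Critical) + 0.3·h(Severe)
h(Severe) = 0.15·0 + 0.2·h(Mild) + 0.3·1 + 0.25·h(Critical) + 0.1·h(Severe)
Solving: h(Mild) = 0.4532, h(Critical) = 0.5175, h(Severe) = 0.5778.
Starting from Critical, the probability is 0.5175.

0.5175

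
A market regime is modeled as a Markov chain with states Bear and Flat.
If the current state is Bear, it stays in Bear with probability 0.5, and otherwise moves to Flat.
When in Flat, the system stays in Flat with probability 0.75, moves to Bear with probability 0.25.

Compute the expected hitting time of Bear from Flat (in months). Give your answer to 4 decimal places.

4.0000

Let t(s) be the expected number of months to first reach Bear from state s, with t(Bear) = 0. Conditioning on the first month:
t(Flat) = 1 + 0.75·t(Flat)
Solving: t(Flat) = 4.0000.
Expected months from Flat to Bear: 4.0000.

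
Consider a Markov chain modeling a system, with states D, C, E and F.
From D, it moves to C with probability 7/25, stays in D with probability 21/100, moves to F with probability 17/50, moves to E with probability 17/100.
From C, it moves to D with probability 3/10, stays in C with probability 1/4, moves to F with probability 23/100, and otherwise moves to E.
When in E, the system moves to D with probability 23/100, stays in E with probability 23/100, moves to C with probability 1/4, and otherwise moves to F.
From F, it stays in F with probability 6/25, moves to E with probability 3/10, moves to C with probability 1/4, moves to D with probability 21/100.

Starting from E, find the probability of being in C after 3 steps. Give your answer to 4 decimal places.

0.2571

Propagate the distribution vector 3 steps from E.
After 0 steps: (0.0000, 0.0000, 1.0000, 0.0000)
After 1 step: (0.2300, 0.2500, 0.2300, 0.2900)
After 2 steps: (0.2371, 0.2569, 0.2340, 0.2720)
After 3 steps: (0.2378, 0.2571, 0.2322, 0.2728)
P(in C after 3 steps) = 0.2571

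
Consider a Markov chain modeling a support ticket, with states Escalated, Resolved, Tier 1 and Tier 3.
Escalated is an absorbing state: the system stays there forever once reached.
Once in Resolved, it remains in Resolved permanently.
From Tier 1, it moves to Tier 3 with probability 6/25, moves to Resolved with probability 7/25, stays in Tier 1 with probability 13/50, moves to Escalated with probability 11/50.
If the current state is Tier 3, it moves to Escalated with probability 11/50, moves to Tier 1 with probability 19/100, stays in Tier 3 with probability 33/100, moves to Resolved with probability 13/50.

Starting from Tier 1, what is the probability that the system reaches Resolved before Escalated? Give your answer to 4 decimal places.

Let h(s) be the probability of absorption at Resolved starting from transient state s. Then h(Resolved) = 1 and h(Escalated) = 0. By first-step analysis:
h(Tier 1) = 0.22·0 + 0.28·1 + 0.26·h(Tier 1) + 0.24·h(Tier 3)
h(Tier 3) = 0.22·0 + 0.26·1 + 0.19·h(Tier 1) + 0.33·h(Tier 3)
Solving: h(Tier 1) = 0.5553, h(Tier 3) = 0.5455.
Starting from Tier 1, the probability is 0.5553.

0.5553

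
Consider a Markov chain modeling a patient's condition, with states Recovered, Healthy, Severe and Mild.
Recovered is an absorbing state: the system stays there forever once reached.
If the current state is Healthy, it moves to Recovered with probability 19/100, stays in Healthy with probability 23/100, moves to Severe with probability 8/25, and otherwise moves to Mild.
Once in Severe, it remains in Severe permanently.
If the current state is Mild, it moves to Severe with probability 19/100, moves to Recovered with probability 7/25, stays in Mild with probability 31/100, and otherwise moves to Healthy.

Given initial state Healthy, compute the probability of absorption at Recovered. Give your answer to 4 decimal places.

Let h(s) be the probability of absorption at Recovered starting from transient state s. Then h(Recovered) = 1 and h(Severe) = 0. By first-step analysis:
h(Healthy) = 0.19·1 + 0.23·h(Healthy) + 0.32·0 + 0.26·h(Mild)
h(Mild) = 0.28·1 + 0.22·h(Healthy) + 0.19·0 + 0.31·h(Mild)
Solving: h(Healthy) = 0.4301, h(Mild) = 0.5429.
Starting from Healthy, the probability is 0.4301.

0.4301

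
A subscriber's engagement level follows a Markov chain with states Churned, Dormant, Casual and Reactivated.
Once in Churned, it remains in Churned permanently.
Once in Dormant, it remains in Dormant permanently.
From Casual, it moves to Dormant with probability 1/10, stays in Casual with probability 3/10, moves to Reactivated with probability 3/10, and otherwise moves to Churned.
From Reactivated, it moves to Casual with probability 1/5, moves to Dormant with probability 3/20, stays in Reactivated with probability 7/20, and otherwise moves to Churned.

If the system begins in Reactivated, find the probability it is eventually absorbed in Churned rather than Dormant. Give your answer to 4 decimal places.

Let h(s) be the probability of absorption at Churned starting from transient state s. Then h(Churned) = 1 and h(Dormant) = 0. By first-step analysis:
h(Casual) = 0.3·1 + 0.1·0 + 0.3·h(Casual) + 0.3·h(Reactivated)
h(Reactivated) = 0.3·1 + 0.15·0 + 0.2·h(Casual) + 0.35·h(Reactivated)
Solving: h(Casual) = 0.7215, h(Reactivated) = 0.6835.
Starting from Reactivated, the probability is 0.6835.

0.6835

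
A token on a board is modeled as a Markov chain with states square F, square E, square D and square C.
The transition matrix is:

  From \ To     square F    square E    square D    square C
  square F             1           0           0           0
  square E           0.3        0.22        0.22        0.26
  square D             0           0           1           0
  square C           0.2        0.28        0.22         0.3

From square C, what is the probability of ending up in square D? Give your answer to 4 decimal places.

Let h(s) be the probability of absorption at square D starting from transient state s. Then h(square D) = 1 and h(square F) = 0. By first-step analysis:
h(square E) = 0.3·0 + 0.22·h(square E) + 0.22·1 + 0.26·h(square C)
h(square C) = 0.2·0 + 0.28·h(square E) + 0.22·1 + 0.3·h(square C)
Solving: h(square E) = 0.4463, h(square C) = 0.4928.
Starting from square C, the probability is 0.4928.

0.4928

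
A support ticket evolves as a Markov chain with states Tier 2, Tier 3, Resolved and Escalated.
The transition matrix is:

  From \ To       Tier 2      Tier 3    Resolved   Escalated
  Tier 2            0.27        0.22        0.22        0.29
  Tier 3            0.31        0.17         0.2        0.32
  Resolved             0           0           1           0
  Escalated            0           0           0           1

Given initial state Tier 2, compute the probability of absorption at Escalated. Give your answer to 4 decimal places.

Let h(s) be the probability of absorption at Escalated starting from transient state s. Then h(Escalated) = 1 and h(Resolved) = 0. By first-step analysis:
h(Tier 2) = 0.27·h(Tier 2) + 0.22·h(Tier 3) + 0.22·0 + 0.29·1
h(Tier 3) = 0.31·h(Tier 2) + 0.17·h(Tier 3) + 0.2·0 + 0.32·1
Solving: h(Tier 2) = 0.5786, h(Tier 3) = 0.6016.
Starting from Tier 2, the probability is 0.5786.

0.5786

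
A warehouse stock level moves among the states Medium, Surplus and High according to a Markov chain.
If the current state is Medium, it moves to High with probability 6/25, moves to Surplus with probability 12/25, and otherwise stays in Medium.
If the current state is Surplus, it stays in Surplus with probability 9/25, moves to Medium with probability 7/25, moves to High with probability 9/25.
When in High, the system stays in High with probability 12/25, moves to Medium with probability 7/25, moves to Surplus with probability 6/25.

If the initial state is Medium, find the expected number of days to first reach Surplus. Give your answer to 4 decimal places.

Let t(s) be the expected number of days to first reach Surplus from state s, with t(Surplus) = 0. Conditioning on the first day:
t(Medium) = 1 + 0.28·t(Medium) + 0.24·t(High)
t(High) = 1 + 0.28·t(Medium) + 0.48·t(High)
Solving: t(Medium) = 2.4740, t(High) = 3.2552.
Expected days from Medium to Surplus: 2.4740.

2.4740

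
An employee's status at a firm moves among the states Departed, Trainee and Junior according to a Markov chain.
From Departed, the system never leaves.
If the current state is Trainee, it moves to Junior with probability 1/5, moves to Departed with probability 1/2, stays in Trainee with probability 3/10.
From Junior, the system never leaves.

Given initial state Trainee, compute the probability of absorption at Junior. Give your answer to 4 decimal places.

Let h(s) be the probability of absorption at Junior starting from transient state s. Then h(Junior) = 1 and h(Departed) = 0. By first-step analysis:
h(Trainee) = 0.5·0 + 0.3·h(Trainee) + 0.2·1
Solving: h(Trainee) = 0.2857.
Starting from Trainee, the probability is 0.2857.

0.2857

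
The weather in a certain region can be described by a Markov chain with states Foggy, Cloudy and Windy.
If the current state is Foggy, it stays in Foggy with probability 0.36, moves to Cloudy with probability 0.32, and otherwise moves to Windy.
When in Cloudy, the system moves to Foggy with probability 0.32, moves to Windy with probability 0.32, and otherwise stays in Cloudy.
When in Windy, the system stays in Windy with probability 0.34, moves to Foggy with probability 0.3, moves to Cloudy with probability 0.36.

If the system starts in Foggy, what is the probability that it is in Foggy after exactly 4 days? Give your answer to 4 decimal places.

0.3265

Propagate the distribution vector 4 days from Foggy.
After 0 days: (1.0000, 0.0000, 0.0000)
After 1 day: (0.3600, 0.3200, 0.3200)
After 2 days: (0.3280, 0.3456, 0.3264)
After 3 days: (0.3266, 0.3469, 0.3265)
After 4 days: (0.3265, 0.3469, 0.3265)
P(in Foggy after 4 days) = 0.3265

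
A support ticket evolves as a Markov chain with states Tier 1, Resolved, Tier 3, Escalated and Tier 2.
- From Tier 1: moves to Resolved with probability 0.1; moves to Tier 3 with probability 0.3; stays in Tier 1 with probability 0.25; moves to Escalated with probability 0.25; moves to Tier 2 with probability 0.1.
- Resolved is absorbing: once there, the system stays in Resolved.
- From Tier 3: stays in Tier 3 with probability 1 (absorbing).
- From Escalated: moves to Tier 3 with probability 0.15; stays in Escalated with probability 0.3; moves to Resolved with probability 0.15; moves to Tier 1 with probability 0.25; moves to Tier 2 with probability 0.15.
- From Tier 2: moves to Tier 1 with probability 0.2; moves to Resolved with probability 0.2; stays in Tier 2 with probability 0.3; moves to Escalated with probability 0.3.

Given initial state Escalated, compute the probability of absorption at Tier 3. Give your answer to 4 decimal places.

Let h(s) be the probability of absorption at Tier 3 starting from transient state s. Then h(Tier 3) = 1 and h(Resolved) = 0. By first-step analysis:
h(Tier 1) = 0.25·h(Tier 1) + 0.1·0 + 0.3·1 + 0.25·h(Escalated) + 0.1·h(Tier 2)
h(Escalated) = 0.25·h(Tier 1) + 0.15·0 + 0.15·1 + 0.3·h(Escalated) + 0.15·h(Tier 2)
h(Tier 2) = 0.2·h(Tier 1) + 0.2·0 + 0.3·h(Escalated) + 0.3·h(Tier 2)
Solving: h(Tier 1) = 0.6293, h(Escalated) = 0.5259, h(Tier 2) = 0.4052.
Starting from Escalated, the probability is 0.5259.

0.5259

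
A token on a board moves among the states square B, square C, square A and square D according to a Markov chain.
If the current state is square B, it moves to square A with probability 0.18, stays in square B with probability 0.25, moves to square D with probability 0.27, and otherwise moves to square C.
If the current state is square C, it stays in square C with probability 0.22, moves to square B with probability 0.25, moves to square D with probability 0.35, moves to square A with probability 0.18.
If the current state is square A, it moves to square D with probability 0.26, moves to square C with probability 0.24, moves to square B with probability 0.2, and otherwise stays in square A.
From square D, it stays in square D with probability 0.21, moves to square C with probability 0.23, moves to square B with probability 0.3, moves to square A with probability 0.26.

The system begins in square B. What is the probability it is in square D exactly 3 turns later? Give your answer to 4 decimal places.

Propagate the distribution vector 3 turns from square B.
After 0 turns: (1.0000, 0.0000, 0.0000, 0.0000)
After 1 turn: (0.2500, 0.3000, 0.1800, 0.2700)
After 2 turns: (0.2545, 0.2463, 0.2232, 0.2760)
After 3 turns: (0.2526, 0.2476, 0.2289, 0.2709)
P(in square D after 3 turns) = 0.2709

0.2709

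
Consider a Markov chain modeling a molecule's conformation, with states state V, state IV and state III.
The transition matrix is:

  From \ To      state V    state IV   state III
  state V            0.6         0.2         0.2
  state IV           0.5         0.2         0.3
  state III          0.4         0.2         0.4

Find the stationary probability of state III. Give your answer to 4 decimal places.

0.2750

Let the stationary distribution be π with π = πP and π_1 + π_2 + π_3 = 1.
π_1 = 0.6·π_1 + 0.5·π_2 + 0.4·π_3
π_2 = 0.2·π_1 + 0.2·π_2 + 0.2·π_3
Solving with the normalization constraint gives π = (0.5250, 0.2000, 0.2750).
So the stationary probability of state III is 0.2750.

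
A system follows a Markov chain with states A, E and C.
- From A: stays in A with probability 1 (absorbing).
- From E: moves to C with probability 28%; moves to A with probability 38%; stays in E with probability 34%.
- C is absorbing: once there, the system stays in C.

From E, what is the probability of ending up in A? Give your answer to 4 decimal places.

0.5758

Let h(s) be the probability of absorption at A starting from transient state s. Then h(A) = 1 and h(C) = 0. By first-step analysis:
h(E) = 0.38·1 + 0.34·h(E) + 0.28·0
Solving: h(E) = 0.5758.
Starting from E, the probability is 0.5758.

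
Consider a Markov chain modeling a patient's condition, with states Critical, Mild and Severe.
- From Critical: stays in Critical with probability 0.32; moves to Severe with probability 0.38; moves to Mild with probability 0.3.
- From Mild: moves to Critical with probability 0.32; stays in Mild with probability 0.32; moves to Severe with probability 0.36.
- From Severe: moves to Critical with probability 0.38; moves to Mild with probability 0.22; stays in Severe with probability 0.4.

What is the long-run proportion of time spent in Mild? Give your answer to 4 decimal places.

Let the stationary distribution be π with π = πP and π_1 + π_2 + π_3 = 1.
π_1 = 0.32·π_1 + 0.32·π_2 + 0.38·π_3
π_2 = 0.3·π_1 + 0.32·π_2 + 0.22·π_3
Solving with the normalization constraint gives π = (0.3429, 0.2749, 0.3821).
So the stationary probability of Mild is 0.2749.

0.2749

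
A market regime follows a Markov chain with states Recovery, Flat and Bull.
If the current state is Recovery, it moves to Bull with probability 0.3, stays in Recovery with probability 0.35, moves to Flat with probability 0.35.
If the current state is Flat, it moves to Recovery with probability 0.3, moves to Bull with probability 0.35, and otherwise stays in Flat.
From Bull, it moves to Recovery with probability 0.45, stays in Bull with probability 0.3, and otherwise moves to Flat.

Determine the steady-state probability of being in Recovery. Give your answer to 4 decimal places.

Let the stationary distribution be π with π = πP and π_1 + π_2 + π_3 = 1.
π_1 = 0.35·π_1 + 0.3·π_2 + 0.45·π_3
π_2 = 0.35·π_1 + 0.35·π_2 + 0.25·π_3
Solving with the normalization constraint gives π = (0.3657, 0.3184, 0.3159).
So the stationary probability of Recovery is 0.3657.

0.3657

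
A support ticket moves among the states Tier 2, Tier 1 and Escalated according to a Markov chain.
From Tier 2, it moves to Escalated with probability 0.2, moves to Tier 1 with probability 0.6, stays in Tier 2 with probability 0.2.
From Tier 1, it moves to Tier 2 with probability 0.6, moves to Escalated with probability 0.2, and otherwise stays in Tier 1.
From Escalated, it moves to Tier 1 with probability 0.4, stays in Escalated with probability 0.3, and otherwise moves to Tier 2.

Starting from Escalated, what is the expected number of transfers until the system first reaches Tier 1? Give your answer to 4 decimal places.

2.2000

Let t(s) be the expected number of transfers to first reach Tier 1 from state s, with t(Tier 1) = 0. Conditioning on the first transfer:
t(Tier 2) = 1 + 0.2·t(Tier 2) + 0.2·t(Escalated)
t(Escalated) = 1 + 0.3·t(Tier 2) + 0.3·t(Escalated)
Solving: t(Tier 2) = 1.8000, t(Escalated) = 2.2000.
Expected transfers from Escalated to Tier 1: 2.2000.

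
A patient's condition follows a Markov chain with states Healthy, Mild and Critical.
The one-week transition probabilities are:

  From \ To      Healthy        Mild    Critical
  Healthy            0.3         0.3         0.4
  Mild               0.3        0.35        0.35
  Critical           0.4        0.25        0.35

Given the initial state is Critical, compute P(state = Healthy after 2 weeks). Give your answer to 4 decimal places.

Sum over the intermediate state after 1 week:
P = P(Critical→Healthy)·P(Healthy→Healthy) + P(Critical→Mild)·P(Mild→Healthy) + P(Critical→Critical)·P(Critical→Healthy)
  = 0.4×0.3 + 0.25×0.3 + 0.35×0.4
  = 0.1200 + 0.0750 + 0.1400 = 0.3350

0.3350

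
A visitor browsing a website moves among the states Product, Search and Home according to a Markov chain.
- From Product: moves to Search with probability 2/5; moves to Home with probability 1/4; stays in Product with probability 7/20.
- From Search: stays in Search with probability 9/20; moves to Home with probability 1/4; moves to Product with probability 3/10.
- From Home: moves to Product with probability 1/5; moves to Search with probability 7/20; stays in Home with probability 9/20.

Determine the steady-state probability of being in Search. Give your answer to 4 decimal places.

0.4046

Let the stationary distribution be π with π = πP and π_1 + π_2 + π_3 = 1.
π_1 = 0.35·π_1 + 0.3·π_2 + 0.2·π_3
π_2 = 0.4·π_1 + 0.45·π_2 + 0.35·π_3
Solving with the normalization constraint gives π = (0.2829, 0.4046, 0.3125).
So the stationary probability of Search is 0.4046.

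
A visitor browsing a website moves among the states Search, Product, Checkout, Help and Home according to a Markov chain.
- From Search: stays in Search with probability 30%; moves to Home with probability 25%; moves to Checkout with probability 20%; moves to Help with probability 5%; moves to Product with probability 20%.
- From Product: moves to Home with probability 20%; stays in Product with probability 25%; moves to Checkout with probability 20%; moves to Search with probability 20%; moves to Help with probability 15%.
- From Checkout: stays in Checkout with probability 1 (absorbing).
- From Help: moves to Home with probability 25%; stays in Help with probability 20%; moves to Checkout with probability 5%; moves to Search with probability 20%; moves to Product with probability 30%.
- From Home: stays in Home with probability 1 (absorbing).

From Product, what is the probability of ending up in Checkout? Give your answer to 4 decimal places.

Let h(s) be the probability of absorption at Checkout starting from transient state s. Then h(Checkout) = 1 and h(Home) = 0. By first-step analysis:
h(Search) = 0.3·h(Search) + 0.2·h(Product) + 0.2·1 + 0.05·h(Help) + 0.25·0
h(Product) = 0.2·h(Search) + 0.25·h(Product) + 0.2·1 + 0.15·h(Help) + 0.2·0
h(Help) = 0.2·h(Search) + 0.3·h(Product) + 0.05·1 + 0.2·h(Help) + 0.25·0
Solving: h(Search) = 0.4393, h(Product) = 0.4522, h(Help) = 0.3419.
Starting from Product, the probability is 0.4522.

0.4522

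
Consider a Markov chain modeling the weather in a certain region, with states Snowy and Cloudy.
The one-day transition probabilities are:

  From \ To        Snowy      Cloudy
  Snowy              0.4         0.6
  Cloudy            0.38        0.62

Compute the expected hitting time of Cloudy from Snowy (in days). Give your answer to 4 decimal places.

1.6667

Let t(s) be the expected number of days to first reach Cloudy from state s, with t(Cloudy) = 0. Conditioning on the first day:
t(Snowy) = 1 + 0.4·t(Snowy)
Solving: t(Snowy) = 1.6667.
Expected days from Snowy to Cloudy: 1.6667.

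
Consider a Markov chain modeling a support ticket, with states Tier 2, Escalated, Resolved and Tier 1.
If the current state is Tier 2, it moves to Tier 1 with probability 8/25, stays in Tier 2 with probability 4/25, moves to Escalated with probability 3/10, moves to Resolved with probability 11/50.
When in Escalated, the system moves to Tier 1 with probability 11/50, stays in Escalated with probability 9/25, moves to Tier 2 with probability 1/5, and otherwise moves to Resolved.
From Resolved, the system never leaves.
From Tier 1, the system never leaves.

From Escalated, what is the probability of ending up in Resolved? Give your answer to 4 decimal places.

Let h(s) be the probability of absorption at Resolved starting from transient state s. Then h(Resolved) = 1 and h(Tier 1) = 0. By first-step analysis:
h(Tier 2) = 0.16·h(Tier 2) + 0.3·h(Escalated) + 0.22·1 + 0.32·0
h(Escalated) = 0.2·h(Tier 2) + 0.36·h(Escalated) + 0.22·1 + 0.22·0
Solving: h(Tier 2) = 0.4330, h(Escalated) = 0.4791.
Starting from Escalated, the probability is 0.4791.

0.4791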